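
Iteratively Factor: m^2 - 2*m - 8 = (m - 4)*(m + 2)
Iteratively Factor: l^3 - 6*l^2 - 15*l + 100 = (l - 5)*(l^2 - l - 20) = (l - 5)^2*(l + 4)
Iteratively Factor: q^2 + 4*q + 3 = (q + 1)*(q + 3)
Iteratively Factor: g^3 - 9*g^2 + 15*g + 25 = (g - 5)*(g^2 - 4*g - 5) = (g - 5)^2*(g + 1)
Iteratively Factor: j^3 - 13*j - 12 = (j - 4)*(j^2 + 4*j + 3) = (j - 4)*(j + 3)*(j + 1)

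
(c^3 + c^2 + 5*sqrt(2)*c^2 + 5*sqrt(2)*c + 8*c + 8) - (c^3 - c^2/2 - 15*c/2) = 3*c^2/2 + 5*sqrt(2)*c^2 + 5*sqrt(2)*c + 31*c/2 + 8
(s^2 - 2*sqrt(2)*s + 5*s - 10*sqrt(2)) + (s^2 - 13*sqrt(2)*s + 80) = 2*s^2 - 15*sqrt(2)*s + 5*s - 10*sqrt(2) + 80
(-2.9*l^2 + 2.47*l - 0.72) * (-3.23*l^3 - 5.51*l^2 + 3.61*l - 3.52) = 9.367*l^5 + 8.0009*l^4 - 21.7531*l^3 + 23.0919*l^2 - 11.2936*l + 2.5344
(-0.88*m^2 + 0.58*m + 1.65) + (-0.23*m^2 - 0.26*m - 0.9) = -1.11*m^2 + 0.32*m + 0.75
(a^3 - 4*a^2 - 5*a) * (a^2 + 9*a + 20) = a^5 + 5*a^4 - 21*a^3 - 125*a^2 - 100*a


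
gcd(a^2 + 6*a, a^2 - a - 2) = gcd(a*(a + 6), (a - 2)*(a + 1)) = 1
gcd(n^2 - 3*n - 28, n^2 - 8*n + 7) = n - 7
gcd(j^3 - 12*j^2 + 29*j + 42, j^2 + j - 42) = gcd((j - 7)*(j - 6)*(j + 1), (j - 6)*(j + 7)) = j - 6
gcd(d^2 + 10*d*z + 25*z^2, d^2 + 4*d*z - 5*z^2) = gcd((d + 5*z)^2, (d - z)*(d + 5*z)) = d + 5*z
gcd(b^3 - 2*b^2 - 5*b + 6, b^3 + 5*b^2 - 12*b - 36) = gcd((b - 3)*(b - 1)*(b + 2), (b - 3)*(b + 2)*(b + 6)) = b^2 - b - 6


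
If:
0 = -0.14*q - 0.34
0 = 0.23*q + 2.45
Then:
No Solution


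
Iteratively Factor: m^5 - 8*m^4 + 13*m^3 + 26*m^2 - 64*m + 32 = (m + 2)*(m^4 - 10*m^3 + 33*m^2 - 40*m + 16) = (m - 1)*(m + 2)*(m^3 - 9*m^2 + 24*m - 16) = (m - 1)^2*(m + 2)*(m^2 - 8*m + 16) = (m - 4)*(m - 1)^2*(m + 2)*(m - 4)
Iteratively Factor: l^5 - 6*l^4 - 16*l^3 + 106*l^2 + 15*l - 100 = (l - 5)*(l^4 - l^3 - 21*l^2 + l + 20) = (l - 5)*(l - 1)*(l^3 - 21*l - 20) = (l - 5)*(l - 1)*(l + 4)*(l^2 - 4*l - 5) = (l - 5)^2*(l - 1)*(l + 4)*(l + 1)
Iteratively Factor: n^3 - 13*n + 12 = (n - 3)*(n^2 + 3*n - 4) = (n - 3)*(n + 4)*(n - 1)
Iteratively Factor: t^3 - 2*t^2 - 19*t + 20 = (t + 4)*(t^2 - 6*t + 5) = (t - 1)*(t + 4)*(t - 5)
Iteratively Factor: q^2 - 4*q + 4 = (q - 2)*(q - 2)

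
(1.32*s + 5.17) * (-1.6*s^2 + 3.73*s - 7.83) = -2.112*s^3 - 3.3484*s^2 + 8.9485*s - 40.4811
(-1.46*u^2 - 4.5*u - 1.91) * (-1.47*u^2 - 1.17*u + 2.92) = 2.1462*u^4 + 8.3232*u^3 + 3.8095*u^2 - 10.9053*u - 5.5772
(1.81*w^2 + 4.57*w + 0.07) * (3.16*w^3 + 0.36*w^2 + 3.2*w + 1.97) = 5.7196*w^5 + 15.0928*w^4 + 7.6584*w^3 + 18.2149*w^2 + 9.2269*w + 0.1379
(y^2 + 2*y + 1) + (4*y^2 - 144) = 5*y^2 + 2*y - 143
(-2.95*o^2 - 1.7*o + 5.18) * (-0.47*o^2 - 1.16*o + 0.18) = 1.3865*o^4 + 4.221*o^3 - 0.9936*o^2 - 6.3148*o + 0.9324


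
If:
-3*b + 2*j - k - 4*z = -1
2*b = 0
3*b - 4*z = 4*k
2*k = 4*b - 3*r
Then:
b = 0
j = 3*z/2 - 1/2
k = -z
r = 2*z/3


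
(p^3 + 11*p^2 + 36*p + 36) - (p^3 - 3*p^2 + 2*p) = 14*p^2 + 34*p + 36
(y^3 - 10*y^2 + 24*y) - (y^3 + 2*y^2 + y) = -12*y^2 + 23*y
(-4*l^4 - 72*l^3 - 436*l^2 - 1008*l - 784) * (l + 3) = -4*l^5 - 84*l^4 - 652*l^3 - 2316*l^2 - 3808*l - 2352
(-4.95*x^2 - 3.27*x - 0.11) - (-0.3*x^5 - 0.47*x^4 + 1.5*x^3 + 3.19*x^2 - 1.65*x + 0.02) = 0.3*x^5 + 0.47*x^4 - 1.5*x^3 - 8.14*x^2 - 1.62*x - 0.13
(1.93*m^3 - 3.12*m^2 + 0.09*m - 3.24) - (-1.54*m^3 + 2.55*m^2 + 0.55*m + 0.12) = 3.47*m^3 - 5.67*m^2 - 0.46*m - 3.36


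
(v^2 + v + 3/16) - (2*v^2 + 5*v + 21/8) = -v^2 - 4*v - 39/16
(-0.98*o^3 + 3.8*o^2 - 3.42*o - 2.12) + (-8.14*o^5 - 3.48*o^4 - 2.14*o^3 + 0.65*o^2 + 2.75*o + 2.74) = -8.14*o^5 - 3.48*o^4 - 3.12*o^3 + 4.45*o^2 - 0.67*o + 0.62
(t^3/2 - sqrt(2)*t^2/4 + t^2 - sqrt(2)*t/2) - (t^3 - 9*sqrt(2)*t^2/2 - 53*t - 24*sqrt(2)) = -t^3/2 + t^2 + 17*sqrt(2)*t^2/4 - sqrt(2)*t/2 + 53*t + 24*sqrt(2)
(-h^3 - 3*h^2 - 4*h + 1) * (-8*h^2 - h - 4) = 8*h^5 + 25*h^4 + 39*h^3 + 8*h^2 + 15*h - 4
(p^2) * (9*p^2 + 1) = 9*p^4 + p^2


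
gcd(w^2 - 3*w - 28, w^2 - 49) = w - 7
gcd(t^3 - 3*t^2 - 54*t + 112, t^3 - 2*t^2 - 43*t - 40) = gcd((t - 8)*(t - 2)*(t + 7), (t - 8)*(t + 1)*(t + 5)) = t - 8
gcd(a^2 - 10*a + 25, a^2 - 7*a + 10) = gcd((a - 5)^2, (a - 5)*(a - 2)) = a - 5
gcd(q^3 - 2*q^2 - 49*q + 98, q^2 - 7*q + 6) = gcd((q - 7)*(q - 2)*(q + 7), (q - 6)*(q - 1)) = 1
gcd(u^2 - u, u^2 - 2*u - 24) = 1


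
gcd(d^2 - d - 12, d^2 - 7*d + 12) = d - 4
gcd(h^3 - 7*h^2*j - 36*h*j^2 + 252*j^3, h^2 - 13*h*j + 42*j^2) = h^2 - 13*h*j + 42*j^2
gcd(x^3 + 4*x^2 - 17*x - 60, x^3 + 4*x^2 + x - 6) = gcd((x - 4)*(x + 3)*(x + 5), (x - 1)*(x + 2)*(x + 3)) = x + 3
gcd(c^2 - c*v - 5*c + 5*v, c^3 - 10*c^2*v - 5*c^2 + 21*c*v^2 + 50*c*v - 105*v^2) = c - 5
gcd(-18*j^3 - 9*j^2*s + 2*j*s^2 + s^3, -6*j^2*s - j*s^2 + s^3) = -6*j^2 - j*s + s^2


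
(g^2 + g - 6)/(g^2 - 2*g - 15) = (g - 2)/(g - 5)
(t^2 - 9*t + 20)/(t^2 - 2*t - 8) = (t - 5)/(t + 2)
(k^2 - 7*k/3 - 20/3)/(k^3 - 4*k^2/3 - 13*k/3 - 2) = (-3*k^2 + 7*k + 20)/(-3*k^3 + 4*k^2 + 13*k + 6)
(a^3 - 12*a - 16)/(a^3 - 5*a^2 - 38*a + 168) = (a^2 + 4*a + 4)/(a^2 - a - 42)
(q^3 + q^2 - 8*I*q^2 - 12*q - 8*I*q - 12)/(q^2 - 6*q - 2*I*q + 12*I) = (q^2 + q*(1 - 6*I) - 6*I)/(q - 6)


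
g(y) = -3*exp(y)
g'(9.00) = -24309.25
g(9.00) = -24309.25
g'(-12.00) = 0.00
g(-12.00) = 0.00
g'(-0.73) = -1.45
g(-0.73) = -1.45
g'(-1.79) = -0.50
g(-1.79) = -0.50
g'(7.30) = -4440.90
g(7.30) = -4440.90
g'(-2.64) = -0.21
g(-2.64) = -0.21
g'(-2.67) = -0.21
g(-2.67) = -0.21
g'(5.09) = -487.17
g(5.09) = -487.17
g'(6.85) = -2831.64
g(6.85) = -2831.64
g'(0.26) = -3.89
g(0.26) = -3.89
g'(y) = -3*exp(y)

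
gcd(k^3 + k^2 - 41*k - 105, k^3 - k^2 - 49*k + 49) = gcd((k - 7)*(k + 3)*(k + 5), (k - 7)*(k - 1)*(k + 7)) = k - 7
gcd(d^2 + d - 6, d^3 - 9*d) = d + 3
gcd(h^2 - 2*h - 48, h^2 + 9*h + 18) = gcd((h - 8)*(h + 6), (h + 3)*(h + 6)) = h + 6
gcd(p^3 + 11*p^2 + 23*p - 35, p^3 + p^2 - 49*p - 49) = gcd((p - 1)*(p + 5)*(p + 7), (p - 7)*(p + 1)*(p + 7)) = p + 7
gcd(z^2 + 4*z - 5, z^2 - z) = z - 1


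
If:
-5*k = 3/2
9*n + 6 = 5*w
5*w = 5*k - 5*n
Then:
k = -3/10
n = -15/28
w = 33/140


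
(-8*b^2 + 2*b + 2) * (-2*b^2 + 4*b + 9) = 16*b^4 - 36*b^3 - 68*b^2 + 26*b + 18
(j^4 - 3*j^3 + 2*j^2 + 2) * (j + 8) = j^5 + 5*j^4 - 22*j^3 + 16*j^2 + 2*j + 16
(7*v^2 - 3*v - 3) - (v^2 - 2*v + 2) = 6*v^2 - v - 5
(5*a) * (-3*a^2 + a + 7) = -15*a^3 + 5*a^2 + 35*a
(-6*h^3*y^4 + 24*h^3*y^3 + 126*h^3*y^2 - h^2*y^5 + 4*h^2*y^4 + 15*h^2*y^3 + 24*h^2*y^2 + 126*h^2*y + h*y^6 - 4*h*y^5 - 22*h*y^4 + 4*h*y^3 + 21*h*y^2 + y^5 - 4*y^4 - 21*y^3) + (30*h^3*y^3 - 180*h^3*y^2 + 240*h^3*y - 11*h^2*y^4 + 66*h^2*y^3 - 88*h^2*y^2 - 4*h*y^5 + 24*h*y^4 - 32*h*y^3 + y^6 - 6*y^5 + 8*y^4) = -6*h^3*y^4 + 54*h^3*y^3 - 54*h^3*y^2 + 240*h^3*y - h^2*y^5 - 7*h^2*y^4 + 81*h^2*y^3 - 64*h^2*y^2 + 126*h^2*y + h*y^6 - 8*h*y^5 + 2*h*y^4 - 28*h*y^3 + 21*h*y^2 + y^6 - 5*y^5 + 4*y^4 - 21*y^3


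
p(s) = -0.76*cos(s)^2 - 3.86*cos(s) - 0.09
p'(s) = 1.52*sin(s)*cos(s) + 3.86*sin(s)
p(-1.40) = -0.77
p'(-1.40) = -4.06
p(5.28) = -2.38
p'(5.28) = -3.94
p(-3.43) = 2.91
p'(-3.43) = 0.68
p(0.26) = -4.53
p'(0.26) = 1.37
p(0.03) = -4.71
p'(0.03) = 0.16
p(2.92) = 2.95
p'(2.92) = 0.52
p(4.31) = 1.31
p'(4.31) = -3.00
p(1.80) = 0.75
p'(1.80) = 3.42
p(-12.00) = -3.89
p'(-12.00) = 2.76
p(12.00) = -3.89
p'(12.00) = -2.76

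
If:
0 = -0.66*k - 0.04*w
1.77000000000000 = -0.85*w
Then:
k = 0.13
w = -2.08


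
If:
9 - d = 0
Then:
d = 9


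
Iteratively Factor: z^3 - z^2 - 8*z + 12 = (z - 2)*(z^2 + z - 6) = (z - 2)*(z + 3)*(z - 2)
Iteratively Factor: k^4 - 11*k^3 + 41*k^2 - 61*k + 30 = (k - 5)*(k^3 - 6*k^2 + 11*k - 6) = (k - 5)*(k - 3)*(k^2 - 3*k + 2) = (k - 5)*(k - 3)*(k - 1)*(k - 2)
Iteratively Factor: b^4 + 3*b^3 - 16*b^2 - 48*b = (b)*(b^3 + 3*b^2 - 16*b - 48) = b*(b + 3)*(b^2 - 16) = b*(b + 3)*(b + 4)*(b - 4)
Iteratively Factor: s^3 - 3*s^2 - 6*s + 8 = (s + 2)*(s^2 - 5*s + 4) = (s - 1)*(s + 2)*(s - 4)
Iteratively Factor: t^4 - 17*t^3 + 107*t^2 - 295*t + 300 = (t - 3)*(t^3 - 14*t^2 + 65*t - 100) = (t - 5)*(t - 3)*(t^2 - 9*t + 20) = (t - 5)^2*(t - 3)*(t - 4)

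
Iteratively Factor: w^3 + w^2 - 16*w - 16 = (w + 1)*(w^2 - 16) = (w - 4)*(w + 1)*(w + 4)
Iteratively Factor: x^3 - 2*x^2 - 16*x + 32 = (x + 4)*(x^2 - 6*x + 8) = (x - 4)*(x + 4)*(x - 2)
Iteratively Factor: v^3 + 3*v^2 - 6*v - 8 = (v + 4)*(v^2 - v - 2) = (v - 2)*(v + 4)*(v + 1)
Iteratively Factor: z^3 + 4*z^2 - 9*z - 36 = (z + 3)*(z^2 + z - 12) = (z - 3)*(z + 3)*(z + 4)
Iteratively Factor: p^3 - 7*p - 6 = (p - 3)*(p^2 + 3*p + 2) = (p - 3)*(p + 1)*(p + 2)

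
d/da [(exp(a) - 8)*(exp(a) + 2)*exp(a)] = (3*exp(2*a) - 12*exp(a) - 16)*exp(a)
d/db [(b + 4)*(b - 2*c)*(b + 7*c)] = 3*b^2 + 10*b*c + 8*b - 14*c^2 + 20*c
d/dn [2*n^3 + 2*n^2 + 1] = 2*n*(3*n + 2)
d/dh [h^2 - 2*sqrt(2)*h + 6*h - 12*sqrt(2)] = 2*h - 2*sqrt(2) + 6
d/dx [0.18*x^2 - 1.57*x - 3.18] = 0.36*x - 1.57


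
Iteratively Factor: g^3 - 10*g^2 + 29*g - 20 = (g - 5)*(g^2 - 5*g + 4) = (g - 5)*(g - 4)*(g - 1)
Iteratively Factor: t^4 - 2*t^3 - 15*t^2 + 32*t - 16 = (t + 4)*(t^3 - 6*t^2 + 9*t - 4) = (t - 4)*(t + 4)*(t^2 - 2*t + 1) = (t - 4)*(t - 1)*(t + 4)*(t - 1)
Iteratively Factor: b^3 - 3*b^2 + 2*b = (b - 1)*(b^2 - 2*b) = (b - 2)*(b - 1)*(b)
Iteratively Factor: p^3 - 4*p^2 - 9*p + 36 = (p + 3)*(p^2 - 7*p + 12) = (p - 3)*(p + 3)*(p - 4)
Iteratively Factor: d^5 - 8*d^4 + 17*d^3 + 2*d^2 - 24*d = (d - 4)*(d^4 - 4*d^3 + d^2 + 6*d) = (d - 4)*(d - 2)*(d^3 - 2*d^2 - 3*d) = d*(d - 4)*(d - 2)*(d^2 - 2*d - 3) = d*(d - 4)*(d - 2)*(d + 1)*(d - 3)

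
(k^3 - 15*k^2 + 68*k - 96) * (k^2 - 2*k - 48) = k^5 - 17*k^4 + 50*k^3 + 488*k^2 - 3072*k + 4608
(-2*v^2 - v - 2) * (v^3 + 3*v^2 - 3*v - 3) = -2*v^5 - 7*v^4 + v^3 + 3*v^2 + 9*v + 6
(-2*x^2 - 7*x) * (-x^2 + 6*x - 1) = 2*x^4 - 5*x^3 - 40*x^2 + 7*x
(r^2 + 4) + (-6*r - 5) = r^2 - 6*r - 1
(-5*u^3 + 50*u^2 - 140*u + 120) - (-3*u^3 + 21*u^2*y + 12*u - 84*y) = -2*u^3 - 21*u^2*y + 50*u^2 - 152*u + 84*y + 120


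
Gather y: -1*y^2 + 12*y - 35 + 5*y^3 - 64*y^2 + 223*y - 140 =5*y^3 - 65*y^2 + 235*y - 175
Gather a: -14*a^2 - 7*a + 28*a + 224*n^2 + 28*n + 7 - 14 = -14*a^2 + 21*a + 224*n^2 + 28*n - 7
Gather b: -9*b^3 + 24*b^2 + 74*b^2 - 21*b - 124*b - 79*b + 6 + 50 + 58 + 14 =-9*b^3 + 98*b^2 - 224*b + 128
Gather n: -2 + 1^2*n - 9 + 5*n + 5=6*n - 6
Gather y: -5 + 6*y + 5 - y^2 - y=-y^2 + 5*y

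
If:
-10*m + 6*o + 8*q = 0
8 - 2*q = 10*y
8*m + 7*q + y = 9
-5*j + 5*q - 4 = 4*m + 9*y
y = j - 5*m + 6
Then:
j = -1377/649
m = 823/1298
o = 157/354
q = 597/1298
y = 919/1298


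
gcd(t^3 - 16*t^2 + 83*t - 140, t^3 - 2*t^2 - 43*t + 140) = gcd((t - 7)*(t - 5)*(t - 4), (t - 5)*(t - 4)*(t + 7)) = t^2 - 9*t + 20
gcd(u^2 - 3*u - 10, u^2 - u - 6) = u + 2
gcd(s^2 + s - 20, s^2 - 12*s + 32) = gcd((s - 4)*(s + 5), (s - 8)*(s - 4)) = s - 4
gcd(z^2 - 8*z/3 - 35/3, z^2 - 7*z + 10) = z - 5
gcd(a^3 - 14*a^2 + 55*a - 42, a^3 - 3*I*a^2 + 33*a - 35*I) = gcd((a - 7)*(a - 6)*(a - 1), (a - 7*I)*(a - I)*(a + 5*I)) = 1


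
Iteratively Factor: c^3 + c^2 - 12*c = (c + 4)*(c^2 - 3*c) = (c - 3)*(c + 4)*(c)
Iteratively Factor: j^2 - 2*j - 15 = (j - 5)*(j + 3)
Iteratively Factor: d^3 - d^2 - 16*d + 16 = (d - 1)*(d^2 - 16) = (d - 1)*(d + 4)*(d - 4)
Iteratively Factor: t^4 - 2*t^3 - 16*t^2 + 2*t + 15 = (t + 1)*(t^3 - 3*t^2 - 13*t + 15) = (t + 1)*(t + 3)*(t^2 - 6*t + 5) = (t - 5)*(t + 1)*(t + 3)*(t - 1)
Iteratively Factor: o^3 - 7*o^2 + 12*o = (o - 3)*(o^2 - 4*o) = o*(o - 3)*(o - 4)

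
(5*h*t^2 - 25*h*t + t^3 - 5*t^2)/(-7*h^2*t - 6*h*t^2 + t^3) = (-5*h*t + 25*h - t^2 + 5*t)/(7*h^2 + 6*h*t - t^2)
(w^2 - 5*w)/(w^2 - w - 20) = w/(w + 4)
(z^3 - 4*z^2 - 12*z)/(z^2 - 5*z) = (z^2 - 4*z - 12)/(z - 5)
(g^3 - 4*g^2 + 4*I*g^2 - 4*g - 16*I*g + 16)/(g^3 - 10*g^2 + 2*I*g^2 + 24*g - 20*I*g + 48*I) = (g + 2*I)/(g - 6)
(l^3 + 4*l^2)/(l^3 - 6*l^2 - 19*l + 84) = l^2/(l^2 - 10*l + 21)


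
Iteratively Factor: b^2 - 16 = (b - 4)*(b + 4)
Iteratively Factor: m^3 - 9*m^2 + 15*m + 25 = (m - 5)*(m^2 - 4*m - 5) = (m - 5)^2*(m + 1)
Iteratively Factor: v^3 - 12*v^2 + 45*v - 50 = (v - 5)*(v^2 - 7*v + 10) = (v - 5)^2*(v - 2)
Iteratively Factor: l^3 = (l)*(l^2) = l^2*(l)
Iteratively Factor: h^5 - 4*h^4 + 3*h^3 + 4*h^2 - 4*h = (h)*(h^4 - 4*h^3 + 3*h^2 + 4*h - 4) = h*(h - 1)*(h^3 - 3*h^2 + 4) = h*(h - 2)*(h - 1)*(h^2 - h - 2) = h*(h - 2)^2*(h - 1)*(h + 1)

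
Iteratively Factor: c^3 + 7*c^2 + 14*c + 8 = (c + 2)*(c^2 + 5*c + 4) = (c + 2)*(c + 4)*(c + 1)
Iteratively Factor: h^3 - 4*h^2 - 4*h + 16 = (h + 2)*(h^2 - 6*h + 8) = (h - 4)*(h + 2)*(h - 2)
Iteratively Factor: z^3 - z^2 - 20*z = (z)*(z^2 - z - 20) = z*(z - 5)*(z + 4)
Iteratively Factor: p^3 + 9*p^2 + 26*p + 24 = (p + 2)*(p^2 + 7*p + 12) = (p + 2)*(p + 3)*(p + 4)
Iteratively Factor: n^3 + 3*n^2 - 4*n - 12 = (n + 2)*(n^2 + n - 6) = (n + 2)*(n + 3)*(n - 2)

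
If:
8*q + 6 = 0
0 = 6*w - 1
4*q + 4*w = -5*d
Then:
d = 7/15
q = -3/4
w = 1/6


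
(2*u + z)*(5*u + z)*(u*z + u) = 10*u^3*z + 10*u^3 + 7*u^2*z^2 + 7*u^2*z + u*z^3 + u*z^2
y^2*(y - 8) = y^3 - 8*y^2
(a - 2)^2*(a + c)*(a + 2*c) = a^4 + 3*a^3*c - 4*a^3 + 2*a^2*c^2 - 12*a^2*c + 4*a^2 - 8*a*c^2 + 12*a*c + 8*c^2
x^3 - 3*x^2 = x^2*(x - 3)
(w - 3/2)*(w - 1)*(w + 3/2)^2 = w^4 + w^3/2 - 15*w^2/4 - 9*w/8 + 27/8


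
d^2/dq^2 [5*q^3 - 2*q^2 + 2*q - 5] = 30*q - 4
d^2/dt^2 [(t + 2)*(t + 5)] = 2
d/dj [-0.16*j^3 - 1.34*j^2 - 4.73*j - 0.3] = -0.48*j^2 - 2.68*j - 4.73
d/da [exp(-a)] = -exp(-a)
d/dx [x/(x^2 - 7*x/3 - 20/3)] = 3*(-3*x^2 - 20)/(9*x^4 - 42*x^3 - 71*x^2 + 280*x + 400)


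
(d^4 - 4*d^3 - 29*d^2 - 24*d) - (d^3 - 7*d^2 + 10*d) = d^4 - 5*d^3 - 22*d^2 - 34*d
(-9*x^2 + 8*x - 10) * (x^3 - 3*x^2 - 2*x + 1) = -9*x^5 + 35*x^4 - 16*x^3 + 5*x^2 + 28*x - 10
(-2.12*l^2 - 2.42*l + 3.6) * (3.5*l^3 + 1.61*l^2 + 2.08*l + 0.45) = -7.42*l^5 - 11.8832*l^4 + 4.2942*l^3 - 0.1916*l^2 + 6.399*l + 1.62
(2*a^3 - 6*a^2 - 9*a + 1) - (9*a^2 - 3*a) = 2*a^3 - 15*a^2 - 6*a + 1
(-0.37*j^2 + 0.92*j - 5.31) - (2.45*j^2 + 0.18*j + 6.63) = -2.82*j^2 + 0.74*j - 11.94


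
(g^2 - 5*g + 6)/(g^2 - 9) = (g - 2)/(g + 3)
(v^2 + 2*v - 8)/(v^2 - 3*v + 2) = (v + 4)/(v - 1)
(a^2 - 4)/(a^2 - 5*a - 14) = (a - 2)/(a - 7)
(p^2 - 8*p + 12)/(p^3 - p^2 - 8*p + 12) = (p - 6)/(p^2 + p - 6)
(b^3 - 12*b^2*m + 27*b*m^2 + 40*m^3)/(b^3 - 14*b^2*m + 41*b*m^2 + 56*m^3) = (b - 5*m)/(b - 7*m)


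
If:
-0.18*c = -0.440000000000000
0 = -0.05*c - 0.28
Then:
No Solution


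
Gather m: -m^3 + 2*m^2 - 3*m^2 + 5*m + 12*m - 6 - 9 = -m^3 - m^2 + 17*m - 15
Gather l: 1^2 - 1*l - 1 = -l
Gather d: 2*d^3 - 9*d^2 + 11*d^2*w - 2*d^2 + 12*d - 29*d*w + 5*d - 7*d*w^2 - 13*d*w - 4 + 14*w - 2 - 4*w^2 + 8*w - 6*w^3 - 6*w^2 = 2*d^3 + d^2*(11*w - 11) + d*(-7*w^2 - 42*w + 17) - 6*w^3 - 10*w^2 + 22*w - 6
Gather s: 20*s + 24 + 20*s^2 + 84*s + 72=20*s^2 + 104*s + 96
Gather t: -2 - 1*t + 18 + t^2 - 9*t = t^2 - 10*t + 16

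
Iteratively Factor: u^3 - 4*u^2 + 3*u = (u - 3)*(u^2 - u) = (u - 3)*(u - 1)*(u)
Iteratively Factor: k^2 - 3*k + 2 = (k - 1)*(k - 2)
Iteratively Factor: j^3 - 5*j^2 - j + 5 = (j - 5)*(j^2 - 1) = (j - 5)*(j + 1)*(j - 1)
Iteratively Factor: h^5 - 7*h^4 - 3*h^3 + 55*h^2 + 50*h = (h - 5)*(h^4 - 2*h^3 - 13*h^2 - 10*h) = (h - 5)*(h + 2)*(h^3 - 4*h^2 - 5*h) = h*(h - 5)*(h + 2)*(h^2 - 4*h - 5) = h*(h - 5)^2*(h + 2)*(h + 1)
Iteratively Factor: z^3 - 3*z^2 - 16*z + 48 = (z - 3)*(z^2 - 16) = (z - 4)*(z - 3)*(z + 4)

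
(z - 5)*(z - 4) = z^2 - 9*z + 20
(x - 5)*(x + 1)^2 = x^3 - 3*x^2 - 9*x - 5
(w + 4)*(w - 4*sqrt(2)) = w^2 - 4*sqrt(2)*w + 4*w - 16*sqrt(2)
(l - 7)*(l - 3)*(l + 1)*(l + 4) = l^4 - 5*l^3 - 25*l^2 + 65*l + 84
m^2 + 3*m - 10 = (m - 2)*(m + 5)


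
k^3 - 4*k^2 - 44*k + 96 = (k - 8)*(k - 2)*(k + 6)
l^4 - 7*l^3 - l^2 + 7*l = l*(l - 7)*(l - 1)*(l + 1)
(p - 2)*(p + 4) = p^2 + 2*p - 8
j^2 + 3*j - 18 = (j - 3)*(j + 6)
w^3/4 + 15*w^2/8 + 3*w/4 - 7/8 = (w/4 + 1/4)*(w - 1/2)*(w + 7)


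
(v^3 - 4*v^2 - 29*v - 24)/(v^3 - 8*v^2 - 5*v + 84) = (v^2 - 7*v - 8)/(v^2 - 11*v + 28)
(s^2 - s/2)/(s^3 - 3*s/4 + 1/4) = 2*s/(2*s^2 + s - 1)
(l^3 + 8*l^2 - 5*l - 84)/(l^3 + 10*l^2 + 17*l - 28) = (l - 3)/(l - 1)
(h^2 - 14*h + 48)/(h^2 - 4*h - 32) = (h - 6)/(h + 4)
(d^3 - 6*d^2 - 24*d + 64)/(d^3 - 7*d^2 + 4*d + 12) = (d^2 - 4*d - 32)/(d^2 - 5*d - 6)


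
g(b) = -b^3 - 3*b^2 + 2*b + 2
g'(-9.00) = -187.00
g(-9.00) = 470.00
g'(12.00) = -502.00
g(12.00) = -2134.00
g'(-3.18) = -9.26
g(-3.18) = -2.54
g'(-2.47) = -1.48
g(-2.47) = -6.17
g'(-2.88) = -5.60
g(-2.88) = -4.76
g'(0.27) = 0.16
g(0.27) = 2.30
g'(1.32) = -11.15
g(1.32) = -2.89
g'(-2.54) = -2.11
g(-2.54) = -6.05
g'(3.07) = -44.69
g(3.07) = -49.07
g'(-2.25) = 0.31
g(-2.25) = -6.30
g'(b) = -3*b^2 - 6*b + 2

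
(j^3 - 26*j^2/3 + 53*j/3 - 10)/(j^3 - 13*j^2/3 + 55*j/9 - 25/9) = 3*(j - 6)/(3*j - 5)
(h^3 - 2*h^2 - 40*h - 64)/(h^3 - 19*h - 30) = (h^2 - 4*h - 32)/(h^2 - 2*h - 15)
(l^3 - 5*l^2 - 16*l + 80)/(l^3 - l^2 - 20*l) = (l - 4)/l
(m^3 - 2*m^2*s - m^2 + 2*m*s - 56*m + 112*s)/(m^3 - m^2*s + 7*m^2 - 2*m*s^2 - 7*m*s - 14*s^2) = (m - 8)/(m + s)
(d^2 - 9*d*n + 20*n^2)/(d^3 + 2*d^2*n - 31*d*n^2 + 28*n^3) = (d - 5*n)/(d^2 + 6*d*n - 7*n^2)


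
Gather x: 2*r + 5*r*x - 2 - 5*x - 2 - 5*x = 2*r + x*(5*r - 10) - 4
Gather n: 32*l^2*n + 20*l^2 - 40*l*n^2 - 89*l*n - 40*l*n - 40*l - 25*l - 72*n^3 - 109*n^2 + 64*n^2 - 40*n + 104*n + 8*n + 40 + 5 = 20*l^2 - 65*l - 72*n^3 + n^2*(-40*l - 45) + n*(32*l^2 - 129*l + 72) + 45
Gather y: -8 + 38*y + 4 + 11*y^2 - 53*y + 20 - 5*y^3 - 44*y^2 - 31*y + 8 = -5*y^3 - 33*y^2 - 46*y + 24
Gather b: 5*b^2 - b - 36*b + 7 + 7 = 5*b^2 - 37*b + 14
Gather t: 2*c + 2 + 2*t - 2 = 2*c + 2*t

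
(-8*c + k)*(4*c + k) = -32*c^2 - 4*c*k + k^2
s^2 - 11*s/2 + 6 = (s - 4)*(s - 3/2)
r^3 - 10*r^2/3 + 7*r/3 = r*(r - 7/3)*(r - 1)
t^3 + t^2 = t^2*(t + 1)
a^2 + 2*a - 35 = (a - 5)*(a + 7)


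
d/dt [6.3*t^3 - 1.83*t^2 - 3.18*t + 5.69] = 18.9*t^2 - 3.66*t - 3.18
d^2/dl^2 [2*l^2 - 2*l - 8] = 4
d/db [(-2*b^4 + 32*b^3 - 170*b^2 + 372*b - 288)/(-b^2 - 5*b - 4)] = 2*(2*b^5 - b^4 - 144*b^3 + 419*b^2 + 392*b - 1464)/(b^4 + 10*b^3 + 33*b^2 + 40*b + 16)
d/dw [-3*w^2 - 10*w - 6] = -6*w - 10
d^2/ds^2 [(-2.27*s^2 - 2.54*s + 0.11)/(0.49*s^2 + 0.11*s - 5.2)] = (8.88178419700125e-16*s^4 - 0.975001999999998*s^3 - 34.545294*s^2 - 38.795946*s - 125.104138)/(0.117649*s^6 + 0.079233*s^5 - 3.727773*s^4 - 1.680349*s^3 + 39.56004*s^2 + 8.9232*s - 140.608)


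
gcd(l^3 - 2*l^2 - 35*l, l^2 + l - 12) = 1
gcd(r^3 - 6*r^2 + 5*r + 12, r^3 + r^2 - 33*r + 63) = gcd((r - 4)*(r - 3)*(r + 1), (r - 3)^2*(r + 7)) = r - 3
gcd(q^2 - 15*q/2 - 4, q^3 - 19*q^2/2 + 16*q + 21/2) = q + 1/2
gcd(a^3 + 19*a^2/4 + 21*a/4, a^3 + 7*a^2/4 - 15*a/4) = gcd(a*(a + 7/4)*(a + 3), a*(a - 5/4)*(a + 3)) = a^2 + 3*a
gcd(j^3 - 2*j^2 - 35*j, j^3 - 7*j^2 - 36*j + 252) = j - 7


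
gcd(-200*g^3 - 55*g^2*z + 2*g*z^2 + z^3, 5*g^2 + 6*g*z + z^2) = 5*g + z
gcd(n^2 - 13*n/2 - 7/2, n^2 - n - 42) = n - 7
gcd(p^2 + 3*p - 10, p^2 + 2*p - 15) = p + 5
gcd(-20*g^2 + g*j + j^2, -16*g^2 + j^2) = 4*g - j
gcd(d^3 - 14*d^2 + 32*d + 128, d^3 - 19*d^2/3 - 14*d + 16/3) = d^2 - 6*d - 16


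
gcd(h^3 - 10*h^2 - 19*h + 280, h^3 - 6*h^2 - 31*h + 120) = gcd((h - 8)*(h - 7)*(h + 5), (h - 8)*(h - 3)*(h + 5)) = h^2 - 3*h - 40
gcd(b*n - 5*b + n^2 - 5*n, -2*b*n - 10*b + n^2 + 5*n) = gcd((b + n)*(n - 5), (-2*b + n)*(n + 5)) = 1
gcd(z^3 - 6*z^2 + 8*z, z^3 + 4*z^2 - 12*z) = z^2 - 2*z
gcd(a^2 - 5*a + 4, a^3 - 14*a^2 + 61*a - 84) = a - 4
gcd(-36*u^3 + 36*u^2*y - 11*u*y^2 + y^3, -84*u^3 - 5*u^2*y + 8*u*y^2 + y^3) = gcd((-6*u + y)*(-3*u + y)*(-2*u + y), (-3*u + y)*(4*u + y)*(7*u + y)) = -3*u + y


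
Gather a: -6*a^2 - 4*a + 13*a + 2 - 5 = -6*a^2 + 9*a - 3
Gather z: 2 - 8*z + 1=3 - 8*z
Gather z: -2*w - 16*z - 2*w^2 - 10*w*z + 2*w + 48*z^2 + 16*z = -2*w^2 - 10*w*z + 48*z^2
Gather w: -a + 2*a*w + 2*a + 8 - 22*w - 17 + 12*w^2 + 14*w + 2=a + 12*w^2 + w*(2*a - 8) - 7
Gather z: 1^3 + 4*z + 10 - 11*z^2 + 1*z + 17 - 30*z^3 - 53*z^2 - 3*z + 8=-30*z^3 - 64*z^2 + 2*z + 36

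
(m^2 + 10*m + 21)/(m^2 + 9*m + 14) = (m + 3)/(m + 2)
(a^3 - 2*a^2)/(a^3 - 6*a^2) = (a - 2)/(a - 6)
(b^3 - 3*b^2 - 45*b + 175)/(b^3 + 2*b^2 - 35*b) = (b - 5)/b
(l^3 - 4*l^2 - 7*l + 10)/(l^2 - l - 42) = (-l^3 + 4*l^2 + 7*l - 10)/(-l^2 + l + 42)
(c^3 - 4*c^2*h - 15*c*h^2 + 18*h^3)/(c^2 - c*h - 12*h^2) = (c^2 - 7*c*h + 6*h^2)/(c - 4*h)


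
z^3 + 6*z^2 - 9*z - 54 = (z - 3)*(z + 3)*(z + 6)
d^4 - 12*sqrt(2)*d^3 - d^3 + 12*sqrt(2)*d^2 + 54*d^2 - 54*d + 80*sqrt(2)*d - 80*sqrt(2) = (d - 1)*(d - 8*sqrt(2))*(d - 5*sqrt(2))*(d + sqrt(2))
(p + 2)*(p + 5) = p^2 + 7*p + 10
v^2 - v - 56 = (v - 8)*(v + 7)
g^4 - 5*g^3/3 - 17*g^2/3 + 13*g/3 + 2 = (g - 3)*(g - 1)*(g + 1/3)*(g + 2)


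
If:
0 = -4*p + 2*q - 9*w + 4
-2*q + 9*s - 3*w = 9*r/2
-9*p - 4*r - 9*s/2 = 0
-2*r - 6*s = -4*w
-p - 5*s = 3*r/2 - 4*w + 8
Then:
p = -388/233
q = 10746/233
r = -1800/233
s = 2376/233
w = 2664/233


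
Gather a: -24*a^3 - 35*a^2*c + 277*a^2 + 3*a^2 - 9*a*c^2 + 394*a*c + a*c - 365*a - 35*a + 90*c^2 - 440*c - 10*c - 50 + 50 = -24*a^3 + a^2*(280 - 35*c) + a*(-9*c^2 + 395*c - 400) + 90*c^2 - 450*c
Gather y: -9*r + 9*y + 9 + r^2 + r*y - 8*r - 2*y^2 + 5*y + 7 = r^2 - 17*r - 2*y^2 + y*(r + 14) + 16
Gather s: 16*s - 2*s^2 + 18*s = -2*s^2 + 34*s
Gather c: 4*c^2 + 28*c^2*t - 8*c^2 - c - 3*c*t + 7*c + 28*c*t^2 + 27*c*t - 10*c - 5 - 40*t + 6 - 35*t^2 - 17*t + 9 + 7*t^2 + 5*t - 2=c^2*(28*t - 4) + c*(28*t^2 + 24*t - 4) - 28*t^2 - 52*t + 8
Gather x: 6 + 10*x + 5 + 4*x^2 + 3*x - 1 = 4*x^2 + 13*x + 10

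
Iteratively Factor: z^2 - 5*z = (z)*(z - 5)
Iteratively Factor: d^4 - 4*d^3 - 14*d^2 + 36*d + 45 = (d + 1)*(d^3 - 5*d^2 - 9*d + 45) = (d - 5)*(d + 1)*(d^2 - 9) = (d - 5)*(d - 3)*(d + 1)*(d + 3)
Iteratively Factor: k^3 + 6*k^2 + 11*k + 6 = (k + 2)*(k^2 + 4*k + 3) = (k + 2)*(k + 3)*(k + 1)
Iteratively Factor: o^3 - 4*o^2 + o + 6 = (o + 1)*(o^2 - 5*o + 6) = (o - 3)*(o + 1)*(o - 2)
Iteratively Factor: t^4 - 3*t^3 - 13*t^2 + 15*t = (t - 1)*(t^3 - 2*t^2 - 15*t) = t*(t - 1)*(t^2 - 2*t - 15) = t*(t - 5)*(t - 1)*(t + 3)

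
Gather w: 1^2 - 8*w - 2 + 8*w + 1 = 0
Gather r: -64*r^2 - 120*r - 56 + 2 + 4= -64*r^2 - 120*r - 50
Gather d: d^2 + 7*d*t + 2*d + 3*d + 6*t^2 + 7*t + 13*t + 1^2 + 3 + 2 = d^2 + d*(7*t + 5) + 6*t^2 + 20*t + 6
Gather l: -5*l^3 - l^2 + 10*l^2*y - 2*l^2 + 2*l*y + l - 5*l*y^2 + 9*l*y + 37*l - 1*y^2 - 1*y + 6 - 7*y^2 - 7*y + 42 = -5*l^3 + l^2*(10*y - 3) + l*(-5*y^2 + 11*y + 38) - 8*y^2 - 8*y + 48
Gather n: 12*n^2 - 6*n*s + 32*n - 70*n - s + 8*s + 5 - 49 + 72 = 12*n^2 + n*(-6*s - 38) + 7*s + 28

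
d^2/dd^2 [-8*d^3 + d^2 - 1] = 2 - 48*d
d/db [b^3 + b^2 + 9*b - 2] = 3*b^2 + 2*b + 9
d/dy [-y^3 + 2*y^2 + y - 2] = -3*y^2 + 4*y + 1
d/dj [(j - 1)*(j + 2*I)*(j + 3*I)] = 3*j^2 + j*(-2 + 10*I) - 6 - 5*I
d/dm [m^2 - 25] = 2*m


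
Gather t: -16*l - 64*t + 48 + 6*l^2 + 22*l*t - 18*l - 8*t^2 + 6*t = 6*l^2 - 34*l - 8*t^2 + t*(22*l - 58) + 48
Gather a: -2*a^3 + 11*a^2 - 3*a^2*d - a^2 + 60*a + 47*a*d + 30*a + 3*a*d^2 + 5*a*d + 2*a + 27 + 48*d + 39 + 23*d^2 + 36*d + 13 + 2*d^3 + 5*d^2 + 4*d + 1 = -2*a^3 + a^2*(10 - 3*d) + a*(3*d^2 + 52*d + 92) + 2*d^3 + 28*d^2 + 88*d + 80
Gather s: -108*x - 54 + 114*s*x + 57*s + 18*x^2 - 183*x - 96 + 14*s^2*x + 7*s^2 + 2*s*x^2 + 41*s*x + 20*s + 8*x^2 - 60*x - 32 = s^2*(14*x + 7) + s*(2*x^2 + 155*x + 77) + 26*x^2 - 351*x - 182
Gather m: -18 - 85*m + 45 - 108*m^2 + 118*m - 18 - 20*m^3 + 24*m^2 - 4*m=-20*m^3 - 84*m^2 + 29*m + 9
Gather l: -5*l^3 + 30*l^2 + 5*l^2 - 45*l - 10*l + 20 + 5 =-5*l^3 + 35*l^2 - 55*l + 25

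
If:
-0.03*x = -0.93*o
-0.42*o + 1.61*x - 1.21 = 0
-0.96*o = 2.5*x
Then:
No Solution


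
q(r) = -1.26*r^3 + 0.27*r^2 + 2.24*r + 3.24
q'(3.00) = -30.16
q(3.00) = -21.63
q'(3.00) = -30.16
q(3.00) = -21.63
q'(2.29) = -16.35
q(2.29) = -5.35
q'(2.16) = -14.23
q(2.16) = -3.36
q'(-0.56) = 0.75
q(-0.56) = 2.29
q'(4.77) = -81.19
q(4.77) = -116.68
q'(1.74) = -8.26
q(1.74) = 1.32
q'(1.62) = -6.81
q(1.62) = 2.22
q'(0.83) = 0.08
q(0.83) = 4.56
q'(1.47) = -5.13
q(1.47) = 3.11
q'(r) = -3.78*r^2 + 0.54*r + 2.24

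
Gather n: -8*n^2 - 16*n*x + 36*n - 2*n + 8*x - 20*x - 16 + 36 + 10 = -8*n^2 + n*(34 - 16*x) - 12*x + 30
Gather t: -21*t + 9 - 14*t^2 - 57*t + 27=-14*t^2 - 78*t + 36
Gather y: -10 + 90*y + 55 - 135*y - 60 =-45*y - 15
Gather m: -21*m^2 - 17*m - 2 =-21*m^2 - 17*m - 2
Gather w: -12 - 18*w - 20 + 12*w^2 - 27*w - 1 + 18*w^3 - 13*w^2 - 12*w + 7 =18*w^3 - w^2 - 57*w - 26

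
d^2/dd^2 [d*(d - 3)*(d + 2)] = 6*d - 2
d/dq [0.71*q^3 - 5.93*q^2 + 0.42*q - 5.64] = 2.13*q^2 - 11.86*q + 0.42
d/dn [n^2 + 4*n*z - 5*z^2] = 2*n + 4*z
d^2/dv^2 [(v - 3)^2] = 2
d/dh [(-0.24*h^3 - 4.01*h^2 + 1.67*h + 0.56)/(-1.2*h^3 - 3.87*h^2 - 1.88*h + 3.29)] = (1.11022302462516e-16*h^5 - 3.8832*h^4 + 4.9104*h^3 + 13.6489*h^2 - 22.0514*h + 6.5471)/(1.44*h^6 + 9.288*h^5 + 19.4889*h^4 + 6.6552*h^3 - 21.9302*h^2 - 12.3704*h + 10.8241)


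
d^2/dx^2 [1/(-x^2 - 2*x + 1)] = 2*(x^2 + 2*x - 4*(x + 1)^2 - 1)/(x^2 + 2*x - 1)^3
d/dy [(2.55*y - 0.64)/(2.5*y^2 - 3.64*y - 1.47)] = (-6.375*y^2 + 3.2*y - 6.0781)/(6.25*y^4 - 18.2*y^3 + 5.8996*y^2 + 10.7016*y + 2.1609)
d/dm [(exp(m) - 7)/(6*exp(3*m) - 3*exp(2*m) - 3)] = (-2*(exp(m) - 7)*(3*exp(m) - 1)*exp(m) + 2*exp(3*m) - exp(2*m) - 1)*exp(m)/(3*(-2*exp(3*m) + exp(2*m) + 1)^2)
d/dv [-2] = 0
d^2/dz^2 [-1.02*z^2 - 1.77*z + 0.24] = -2.04000000000000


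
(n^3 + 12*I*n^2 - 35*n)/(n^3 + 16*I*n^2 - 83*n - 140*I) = n/(n + 4*I)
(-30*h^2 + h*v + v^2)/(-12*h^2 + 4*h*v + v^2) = (-5*h + v)/(-2*h + v)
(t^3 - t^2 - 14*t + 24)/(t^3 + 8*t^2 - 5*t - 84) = (t - 2)/(t + 7)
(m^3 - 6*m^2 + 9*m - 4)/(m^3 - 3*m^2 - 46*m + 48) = (m^2 - 5*m + 4)/(m^2 - 2*m - 48)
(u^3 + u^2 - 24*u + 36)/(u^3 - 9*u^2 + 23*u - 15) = (u^2 + 4*u - 12)/(u^2 - 6*u + 5)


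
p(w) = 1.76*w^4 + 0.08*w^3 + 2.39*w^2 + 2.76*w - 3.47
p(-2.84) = 120.63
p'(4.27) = 575.64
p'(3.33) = 281.30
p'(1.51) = 34.76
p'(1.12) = 18.31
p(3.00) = 171.04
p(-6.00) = 2329.69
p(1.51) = 15.57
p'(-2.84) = -170.14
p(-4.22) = 579.60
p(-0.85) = -3.22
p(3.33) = 251.59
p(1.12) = 5.50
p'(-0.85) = -5.45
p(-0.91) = -2.86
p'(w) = 7.04*w^3 + 0.24*w^2 + 4.78*w + 2.76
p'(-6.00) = -1537.92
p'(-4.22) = -542.20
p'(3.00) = 209.34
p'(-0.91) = -6.70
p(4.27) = 643.21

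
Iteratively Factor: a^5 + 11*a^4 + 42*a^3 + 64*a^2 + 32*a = (a + 2)*(a^4 + 9*a^3 + 24*a^2 + 16*a) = (a + 1)*(a + 2)*(a^3 + 8*a^2 + 16*a) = (a + 1)*(a + 2)*(a + 4)*(a^2 + 4*a) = (a + 1)*(a + 2)*(a + 4)^2*(a)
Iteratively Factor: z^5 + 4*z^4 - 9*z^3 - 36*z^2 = (z)*(z^4 + 4*z^3 - 9*z^2 - 36*z) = z*(z - 3)*(z^3 + 7*z^2 + 12*z) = z^2*(z - 3)*(z^2 + 7*z + 12) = z^2*(z - 3)*(z + 4)*(z + 3)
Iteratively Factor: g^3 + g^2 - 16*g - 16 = (g + 4)*(g^2 - 3*g - 4) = (g - 4)*(g + 4)*(g + 1)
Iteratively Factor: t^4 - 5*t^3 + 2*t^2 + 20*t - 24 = (t - 3)*(t^3 - 2*t^2 - 4*t + 8) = (t - 3)*(t - 2)*(t^2 - 4) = (t - 3)*(t - 2)^2*(t + 2)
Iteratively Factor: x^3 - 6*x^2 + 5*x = (x - 1)*(x^2 - 5*x) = (x - 5)*(x - 1)*(x)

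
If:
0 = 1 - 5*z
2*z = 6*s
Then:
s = 1/15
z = 1/5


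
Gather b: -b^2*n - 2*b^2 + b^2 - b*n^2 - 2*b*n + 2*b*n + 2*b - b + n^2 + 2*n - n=b^2*(-n - 1) + b*(1 - n^2) + n^2 + n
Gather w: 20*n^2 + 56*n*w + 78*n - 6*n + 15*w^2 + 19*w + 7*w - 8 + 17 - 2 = 20*n^2 + 72*n + 15*w^2 + w*(56*n + 26) + 7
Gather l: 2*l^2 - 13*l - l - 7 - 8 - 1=2*l^2 - 14*l - 16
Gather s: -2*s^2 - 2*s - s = -2*s^2 - 3*s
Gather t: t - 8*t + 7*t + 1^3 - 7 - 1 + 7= 0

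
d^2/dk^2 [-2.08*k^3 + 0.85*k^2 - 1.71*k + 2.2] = 1.7 - 12.48*k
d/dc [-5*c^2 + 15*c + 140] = 15 - 10*c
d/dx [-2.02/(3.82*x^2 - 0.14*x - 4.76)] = (15.4328*x - 0.2828)/(-3.82*x^2 + 0.14*x + 4.76)^2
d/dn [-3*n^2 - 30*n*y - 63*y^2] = -6*n - 30*y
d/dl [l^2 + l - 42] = 2*l + 1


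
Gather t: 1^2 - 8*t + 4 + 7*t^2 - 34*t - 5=7*t^2 - 42*t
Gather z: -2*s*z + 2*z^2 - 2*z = 2*z^2 + z*(-2*s - 2)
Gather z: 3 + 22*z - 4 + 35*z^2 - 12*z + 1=35*z^2 + 10*z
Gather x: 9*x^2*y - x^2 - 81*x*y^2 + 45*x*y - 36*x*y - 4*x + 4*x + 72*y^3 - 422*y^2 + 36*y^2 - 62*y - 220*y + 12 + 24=x^2*(9*y - 1) + x*(-81*y^2 + 9*y) + 72*y^3 - 386*y^2 - 282*y + 36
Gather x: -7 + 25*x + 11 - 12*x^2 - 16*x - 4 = -12*x^2 + 9*x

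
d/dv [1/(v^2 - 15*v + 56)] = (15 - 2*v)/(v^2 - 15*v + 56)^2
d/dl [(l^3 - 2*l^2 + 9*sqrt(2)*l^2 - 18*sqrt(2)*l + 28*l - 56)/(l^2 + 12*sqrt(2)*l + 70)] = (l^4 + 24*sqrt(2)*l^3 - 6*sqrt(2)*l^2 + 398*l^2 - 168*l + 1260*sqrt(2)*l - 588*sqrt(2) + 1960)/(l^4 + 24*sqrt(2)*l^3 + 428*l^2 + 1680*sqrt(2)*l + 4900)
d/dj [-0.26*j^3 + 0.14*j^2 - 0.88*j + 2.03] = -0.78*j^2 + 0.28*j - 0.88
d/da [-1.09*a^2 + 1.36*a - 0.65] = 1.36 - 2.18*a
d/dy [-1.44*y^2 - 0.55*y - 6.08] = -2.88*y - 0.55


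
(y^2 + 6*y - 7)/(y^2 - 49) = (y - 1)/(y - 7)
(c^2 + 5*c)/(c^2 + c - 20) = c/(c - 4)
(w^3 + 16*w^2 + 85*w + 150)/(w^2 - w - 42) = (w^2 + 10*w + 25)/(w - 7)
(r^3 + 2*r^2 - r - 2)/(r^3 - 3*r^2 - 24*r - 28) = (r^2 - 1)/(r^2 - 5*r - 14)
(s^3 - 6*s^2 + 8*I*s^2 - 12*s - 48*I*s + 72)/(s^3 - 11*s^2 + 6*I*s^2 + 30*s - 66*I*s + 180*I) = (s + 2*I)/(s - 5)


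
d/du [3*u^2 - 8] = 6*u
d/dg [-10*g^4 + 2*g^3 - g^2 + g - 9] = -40*g^3 + 6*g^2 - 2*g + 1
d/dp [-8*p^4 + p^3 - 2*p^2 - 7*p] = -32*p^3 + 3*p^2 - 4*p - 7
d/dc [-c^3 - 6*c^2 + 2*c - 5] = -3*c^2 - 12*c + 2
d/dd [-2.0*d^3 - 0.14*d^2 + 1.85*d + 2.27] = -6.0*d^2 - 0.28*d + 1.85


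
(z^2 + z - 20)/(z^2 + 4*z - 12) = (z^2 + z - 20)/(z^2 + 4*z - 12)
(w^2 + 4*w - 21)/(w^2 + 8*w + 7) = (w - 3)/(w + 1)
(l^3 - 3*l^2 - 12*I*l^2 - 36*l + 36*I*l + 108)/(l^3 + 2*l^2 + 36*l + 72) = (l^2 + l*(-3 - 6*I) + 18*I)/(l^2 + l*(2 + 6*I) + 12*I)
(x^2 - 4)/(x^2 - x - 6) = (x - 2)/(x - 3)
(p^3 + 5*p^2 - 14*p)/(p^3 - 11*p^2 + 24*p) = (p^2 + 5*p - 14)/(p^2 - 11*p + 24)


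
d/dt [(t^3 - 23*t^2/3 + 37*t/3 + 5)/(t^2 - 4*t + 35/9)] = 3*(27*t^4 - 216*t^3 + 810*t^2 - 1880*t + 1835)/(81*t^4 - 648*t^3 + 1926*t^2 - 2520*t + 1225)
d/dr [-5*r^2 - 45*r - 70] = -10*r - 45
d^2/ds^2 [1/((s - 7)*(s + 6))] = 2*((s - 7)^2 + (s - 7)*(s + 6) + (s + 6)^2)/((s - 7)^3*(s + 6)^3)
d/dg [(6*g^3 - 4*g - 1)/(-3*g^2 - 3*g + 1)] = (-18*g^4 - 36*g^3 + 6*g^2 - 6*g - 7)/(9*g^4 + 18*g^3 + 3*g^2 - 6*g + 1)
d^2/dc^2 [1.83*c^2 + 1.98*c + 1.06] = 3.66000000000000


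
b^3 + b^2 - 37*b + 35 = (b - 5)*(b - 1)*(b + 7)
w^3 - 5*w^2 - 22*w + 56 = (w - 7)*(w - 2)*(w + 4)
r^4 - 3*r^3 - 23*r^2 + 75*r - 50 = (r - 5)*(r - 2)*(r - 1)*(r + 5)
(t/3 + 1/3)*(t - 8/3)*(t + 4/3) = t^3/3 - t^2/9 - 44*t/27 - 32/27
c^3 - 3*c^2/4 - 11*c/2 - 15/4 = (c - 3)*(c + 1)*(c + 5/4)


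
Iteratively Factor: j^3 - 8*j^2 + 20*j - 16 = (j - 2)*(j^2 - 6*j + 8) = (j - 4)*(j - 2)*(j - 2)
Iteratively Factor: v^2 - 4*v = (v - 4)*(v)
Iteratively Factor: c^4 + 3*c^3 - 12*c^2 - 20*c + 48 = (c + 4)*(c^3 - c^2 - 8*c + 12) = (c - 2)*(c + 4)*(c^2 + c - 6) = (c - 2)*(c + 3)*(c + 4)*(c - 2)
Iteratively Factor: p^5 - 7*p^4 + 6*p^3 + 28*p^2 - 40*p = (p - 5)*(p^4 - 2*p^3 - 4*p^2 + 8*p) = (p - 5)*(p + 2)*(p^3 - 4*p^2 + 4*p) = p*(p - 5)*(p + 2)*(p^2 - 4*p + 4) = p*(p - 5)*(p - 2)*(p + 2)*(p - 2)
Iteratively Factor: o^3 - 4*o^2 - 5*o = (o + 1)*(o^2 - 5*o) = o*(o + 1)*(o - 5)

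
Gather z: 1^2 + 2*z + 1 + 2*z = 4*z + 2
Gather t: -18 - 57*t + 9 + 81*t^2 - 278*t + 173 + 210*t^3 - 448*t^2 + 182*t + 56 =210*t^3 - 367*t^2 - 153*t + 220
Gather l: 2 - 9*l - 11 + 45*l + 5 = 36*l - 4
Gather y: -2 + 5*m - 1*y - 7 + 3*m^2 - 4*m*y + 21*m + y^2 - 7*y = 3*m^2 + 26*m + y^2 + y*(-4*m - 8) - 9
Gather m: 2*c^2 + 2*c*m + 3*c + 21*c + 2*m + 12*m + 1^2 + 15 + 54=2*c^2 + 24*c + m*(2*c + 14) + 70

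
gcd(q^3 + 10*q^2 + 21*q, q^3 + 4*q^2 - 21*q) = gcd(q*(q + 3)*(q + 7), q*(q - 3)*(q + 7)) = q^2 + 7*q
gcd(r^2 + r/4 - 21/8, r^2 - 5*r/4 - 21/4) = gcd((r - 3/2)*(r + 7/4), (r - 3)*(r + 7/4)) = r + 7/4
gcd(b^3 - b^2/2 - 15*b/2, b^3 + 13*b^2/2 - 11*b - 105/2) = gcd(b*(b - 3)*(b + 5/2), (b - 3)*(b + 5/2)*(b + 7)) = b^2 - b/2 - 15/2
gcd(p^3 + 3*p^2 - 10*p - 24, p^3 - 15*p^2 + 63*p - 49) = 1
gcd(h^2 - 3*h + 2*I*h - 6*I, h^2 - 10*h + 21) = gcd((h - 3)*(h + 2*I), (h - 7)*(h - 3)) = h - 3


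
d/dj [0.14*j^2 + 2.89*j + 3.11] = 0.28*j + 2.89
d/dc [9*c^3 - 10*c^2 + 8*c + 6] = 27*c^2 - 20*c + 8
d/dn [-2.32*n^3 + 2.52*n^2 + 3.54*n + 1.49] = -6.96*n^2 + 5.04*n + 3.54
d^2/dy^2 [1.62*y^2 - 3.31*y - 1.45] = 3.24000000000000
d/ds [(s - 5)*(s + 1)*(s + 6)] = 3*s^2 + 4*s - 29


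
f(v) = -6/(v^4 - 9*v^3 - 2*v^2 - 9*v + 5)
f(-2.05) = -0.05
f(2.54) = 0.04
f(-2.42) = -0.03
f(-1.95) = -0.06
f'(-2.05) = -0.07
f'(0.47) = -317.26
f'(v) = -6*(-4*v^3 + 27*v^2 + 4*v + 9)/(v^4 - 9*v^3 - 2*v^2 - 9*v + 5)^2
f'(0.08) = -3.13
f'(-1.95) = -0.09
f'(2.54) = -0.04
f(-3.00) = -0.02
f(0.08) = -1.41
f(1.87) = 0.09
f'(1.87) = -0.12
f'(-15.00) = 0.00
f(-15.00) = 0.00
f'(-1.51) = -0.19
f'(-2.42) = -0.04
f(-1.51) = -0.12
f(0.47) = 10.76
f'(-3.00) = -0.02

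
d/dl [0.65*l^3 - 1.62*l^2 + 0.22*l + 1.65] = 1.95*l^2 - 3.24*l + 0.22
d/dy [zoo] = 0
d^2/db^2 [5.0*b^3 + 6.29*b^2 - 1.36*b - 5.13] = 30.0*b + 12.58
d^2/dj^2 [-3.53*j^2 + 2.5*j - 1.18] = -7.06000000000000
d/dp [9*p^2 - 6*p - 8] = 18*p - 6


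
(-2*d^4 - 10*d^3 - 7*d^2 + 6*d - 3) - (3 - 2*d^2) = -2*d^4 - 10*d^3 - 5*d^2 + 6*d - 6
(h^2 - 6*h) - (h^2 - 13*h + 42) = 7*h - 42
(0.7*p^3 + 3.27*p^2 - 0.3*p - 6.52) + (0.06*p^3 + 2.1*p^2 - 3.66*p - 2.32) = 0.76*p^3 + 5.37*p^2 - 3.96*p - 8.84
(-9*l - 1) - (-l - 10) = 9 - 8*l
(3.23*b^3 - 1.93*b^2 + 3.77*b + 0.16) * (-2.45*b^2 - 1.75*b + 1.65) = -7.9135*b^5 - 0.923999999999999*b^4 - 0.529500000000002*b^3 - 10.174*b^2 + 5.9405*b + 0.264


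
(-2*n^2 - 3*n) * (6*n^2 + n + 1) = -12*n^4 - 20*n^3 - 5*n^2 - 3*n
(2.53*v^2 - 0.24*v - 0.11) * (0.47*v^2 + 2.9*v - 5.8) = 1.1891*v^4 + 7.2242*v^3 - 15.4217*v^2 + 1.073*v + 0.638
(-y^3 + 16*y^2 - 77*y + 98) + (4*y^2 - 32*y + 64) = -y^3 + 20*y^2 - 109*y + 162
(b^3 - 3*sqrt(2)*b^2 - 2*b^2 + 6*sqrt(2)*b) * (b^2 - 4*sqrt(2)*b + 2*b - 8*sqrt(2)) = b^5 - 7*sqrt(2)*b^4 + 20*b^3 + 28*sqrt(2)*b^2 - 96*b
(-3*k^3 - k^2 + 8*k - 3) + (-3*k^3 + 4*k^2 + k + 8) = -6*k^3 + 3*k^2 + 9*k + 5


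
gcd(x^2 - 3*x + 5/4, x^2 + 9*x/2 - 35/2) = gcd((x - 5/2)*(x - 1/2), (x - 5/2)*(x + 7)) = x - 5/2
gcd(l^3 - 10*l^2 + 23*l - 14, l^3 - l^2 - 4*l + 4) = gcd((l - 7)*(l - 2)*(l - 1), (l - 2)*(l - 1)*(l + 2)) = l^2 - 3*l + 2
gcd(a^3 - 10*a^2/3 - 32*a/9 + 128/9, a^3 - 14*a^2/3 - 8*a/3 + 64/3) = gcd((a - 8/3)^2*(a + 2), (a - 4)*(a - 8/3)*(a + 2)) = a^2 - 2*a/3 - 16/3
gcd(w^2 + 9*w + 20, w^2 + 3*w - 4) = w + 4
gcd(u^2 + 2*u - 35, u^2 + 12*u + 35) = u + 7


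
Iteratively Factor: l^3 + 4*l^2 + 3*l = (l)*(l^2 + 4*l + 3) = l*(l + 3)*(l + 1)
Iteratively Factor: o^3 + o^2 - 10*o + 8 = (o - 2)*(o^2 + 3*o - 4) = (o - 2)*(o + 4)*(o - 1)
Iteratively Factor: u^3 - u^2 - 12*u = (u)*(u^2 - u - 12) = u*(u + 3)*(u - 4)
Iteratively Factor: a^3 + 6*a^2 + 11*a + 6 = (a + 1)*(a^2 + 5*a + 6) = (a + 1)*(a + 3)*(a + 2)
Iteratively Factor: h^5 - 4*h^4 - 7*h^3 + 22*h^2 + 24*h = (h - 3)*(h^4 - h^3 - 10*h^2 - 8*h) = (h - 3)*(h + 1)*(h^3 - 2*h^2 - 8*h) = (h - 4)*(h - 3)*(h + 1)*(h^2 + 2*h) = h*(h - 4)*(h - 3)*(h + 1)*(h + 2)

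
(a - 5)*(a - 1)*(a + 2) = a^3 - 4*a^2 - 7*a + 10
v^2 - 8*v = v*(v - 8)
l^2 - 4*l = l*(l - 4)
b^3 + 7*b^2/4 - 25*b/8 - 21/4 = (b - 7/4)*(b + 3/2)*(b + 2)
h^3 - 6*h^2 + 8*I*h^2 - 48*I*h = h*(h - 6)*(h + 8*I)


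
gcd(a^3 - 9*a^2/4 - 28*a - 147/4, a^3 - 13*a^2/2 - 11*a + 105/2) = a^2 - 4*a - 21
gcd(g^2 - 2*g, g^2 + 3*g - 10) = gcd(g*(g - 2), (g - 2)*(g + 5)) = g - 2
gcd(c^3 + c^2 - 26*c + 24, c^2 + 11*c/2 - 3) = c + 6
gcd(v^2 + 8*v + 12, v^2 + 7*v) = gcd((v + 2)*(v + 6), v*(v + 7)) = 1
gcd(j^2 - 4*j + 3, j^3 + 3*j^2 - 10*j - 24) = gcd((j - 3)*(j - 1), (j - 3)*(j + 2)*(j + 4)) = j - 3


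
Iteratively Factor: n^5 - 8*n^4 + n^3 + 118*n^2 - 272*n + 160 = (n - 5)*(n^4 - 3*n^3 - 14*n^2 + 48*n - 32) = (n - 5)*(n - 2)*(n^3 - n^2 - 16*n + 16) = (n - 5)*(n - 4)*(n - 2)*(n^2 + 3*n - 4) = (n - 5)*(n - 4)*(n - 2)*(n + 4)*(n - 1)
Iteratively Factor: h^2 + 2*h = (h)*(h + 2)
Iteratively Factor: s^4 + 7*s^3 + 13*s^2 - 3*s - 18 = (s + 2)*(s^3 + 5*s^2 + 3*s - 9) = (s - 1)*(s + 2)*(s^2 + 6*s + 9) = (s - 1)*(s + 2)*(s + 3)*(s + 3)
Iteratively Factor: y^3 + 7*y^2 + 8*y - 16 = (y - 1)*(y^2 + 8*y + 16) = (y - 1)*(y + 4)*(y + 4)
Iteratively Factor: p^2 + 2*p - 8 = (p + 4)*(p - 2)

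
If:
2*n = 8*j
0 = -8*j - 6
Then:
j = -3/4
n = -3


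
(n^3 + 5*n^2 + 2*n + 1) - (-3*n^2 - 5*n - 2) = n^3 + 8*n^2 + 7*n + 3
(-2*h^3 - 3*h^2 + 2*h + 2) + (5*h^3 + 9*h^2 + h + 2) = 3*h^3 + 6*h^2 + 3*h + 4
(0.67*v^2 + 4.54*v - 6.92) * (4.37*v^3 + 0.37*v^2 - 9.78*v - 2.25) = 2.9279*v^5 + 20.0877*v^4 - 35.1132*v^3 - 48.4691*v^2 + 57.4626*v + 15.57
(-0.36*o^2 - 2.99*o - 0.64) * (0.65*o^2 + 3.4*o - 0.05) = -0.234*o^4 - 3.1675*o^3 - 10.564*o^2 - 2.0265*o + 0.032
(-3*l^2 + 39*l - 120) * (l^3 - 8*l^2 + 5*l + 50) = -3*l^5 + 63*l^4 - 447*l^3 + 1005*l^2 + 1350*l - 6000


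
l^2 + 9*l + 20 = (l + 4)*(l + 5)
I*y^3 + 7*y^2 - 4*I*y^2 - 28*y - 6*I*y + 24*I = (y - 4)*(y - 6*I)*(I*y + 1)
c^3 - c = c*(c - 1)*(c + 1)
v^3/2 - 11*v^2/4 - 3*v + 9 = (v/2 + 1)*(v - 6)*(v - 3/2)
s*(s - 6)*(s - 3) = s^3 - 9*s^2 + 18*s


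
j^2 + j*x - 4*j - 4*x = (j - 4)*(j + x)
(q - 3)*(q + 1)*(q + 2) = q^3 - 7*q - 6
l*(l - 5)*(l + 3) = l^3 - 2*l^2 - 15*l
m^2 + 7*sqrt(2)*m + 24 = (m + 3*sqrt(2))*(m + 4*sqrt(2))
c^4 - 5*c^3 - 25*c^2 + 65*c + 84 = (c - 7)*(c - 3)*(c + 1)*(c + 4)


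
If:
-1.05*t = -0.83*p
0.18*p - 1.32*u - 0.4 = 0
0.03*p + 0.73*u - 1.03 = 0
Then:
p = 9.66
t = 7.63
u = 1.01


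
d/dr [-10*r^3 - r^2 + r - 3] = -30*r^2 - 2*r + 1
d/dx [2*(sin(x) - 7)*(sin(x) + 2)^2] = 6*(sin(x) - 4)*(sin(x) + 2)*cos(x)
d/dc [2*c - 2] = 2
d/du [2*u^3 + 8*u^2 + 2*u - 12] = 6*u^2 + 16*u + 2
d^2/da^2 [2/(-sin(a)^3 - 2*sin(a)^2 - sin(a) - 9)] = 2*(9*sin(a)^6 + 22*sin(a)^5 + 6*sin(a)^4 - 107*sin(a)^3 - 101*sin(a)^2 + 33*sin(a) + 34)/(sin(a)^3 + 2*sin(a)^2 + sin(a) + 9)^3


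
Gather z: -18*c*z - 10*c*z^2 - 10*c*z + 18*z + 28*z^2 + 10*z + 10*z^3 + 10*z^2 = 10*z^3 + z^2*(38 - 10*c) + z*(28 - 28*c)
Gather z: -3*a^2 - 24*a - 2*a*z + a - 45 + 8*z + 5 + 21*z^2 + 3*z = -3*a^2 - 23*a + 21*z^2 + z*(11 - 2*a) - 40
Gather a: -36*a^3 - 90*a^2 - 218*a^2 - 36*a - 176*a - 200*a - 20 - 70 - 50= -36*a^3 - 308*a^2 - 412*a - 140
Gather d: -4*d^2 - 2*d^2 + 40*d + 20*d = -6*d^2 + 60*d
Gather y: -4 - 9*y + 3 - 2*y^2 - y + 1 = -2*y^2 - 10*y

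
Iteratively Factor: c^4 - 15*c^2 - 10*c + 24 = (c - 4)*(c^3 + 4*c^2 + c - 6) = (c - 4)*(c + 2)*(c^2 + 2*c - 3) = (c - 4)*(c - 1)*(c + 2)*(c + 3)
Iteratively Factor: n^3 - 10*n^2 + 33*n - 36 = (n - 4)*(n^2 - 6*n + 9) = (n - 4)*(n - 3)*(n - 3)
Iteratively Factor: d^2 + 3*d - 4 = (d + 4)*(d - 1)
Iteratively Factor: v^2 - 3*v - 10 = (v - 5)*(v + 2)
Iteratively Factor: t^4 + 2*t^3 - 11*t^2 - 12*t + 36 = (t + 3)*(t^3 - t^2 - 8*t + 12) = (t + 3)^2*(t^2 - 4*t + 4) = (t - 2)*(t + 3)^2*(t - 2)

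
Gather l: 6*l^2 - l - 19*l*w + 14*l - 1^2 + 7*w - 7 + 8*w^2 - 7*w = 6*l^2 + l*(13 - 19*w) + 8*w^2 - 8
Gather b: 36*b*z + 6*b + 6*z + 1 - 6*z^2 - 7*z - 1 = b*(36*z + 6) - 6*z^2 - z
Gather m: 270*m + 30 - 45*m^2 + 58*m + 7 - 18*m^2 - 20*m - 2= -63*m^2 + 308*m + 35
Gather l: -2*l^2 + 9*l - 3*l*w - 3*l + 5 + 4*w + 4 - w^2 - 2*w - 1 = -2*l^2 + l*(6 - 3*w) - w^2 + 2*w + 8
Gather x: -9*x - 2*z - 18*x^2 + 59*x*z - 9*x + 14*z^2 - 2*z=-18*x^2 + x*(59*z - 18) + 14*z^2 - 4*z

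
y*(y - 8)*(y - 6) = y^3 - 14*y^2 + 48*y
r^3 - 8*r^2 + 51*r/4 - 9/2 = (r - 6)*(r - 3/2)*(r - 1/2)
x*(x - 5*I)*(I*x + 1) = I*x^3 + 6*x^2 - 5*I*x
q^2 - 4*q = q*(q - 4)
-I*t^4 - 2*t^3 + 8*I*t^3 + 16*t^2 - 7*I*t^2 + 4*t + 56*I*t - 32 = (t - 8)*(t - 4*I)*(t + I)*(-I*t + 1)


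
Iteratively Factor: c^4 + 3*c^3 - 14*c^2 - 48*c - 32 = (c + 4)*(c^3 - c^2 - 10*c - 8) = (c + 2)*(c + 4)*(c^2 - 3*c - 4) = (c - 4)*(c + 2)*(c + 4)*(c + 1)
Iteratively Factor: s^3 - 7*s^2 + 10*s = (s)*(s^2 - 7*s + 10) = s*(s - 2)*(s - 5)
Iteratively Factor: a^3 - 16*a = (a - 4)*(a^2 + 4*a) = a*(a - 4)*(a + 4)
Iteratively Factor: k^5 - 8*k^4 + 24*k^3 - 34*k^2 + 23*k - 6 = (k - 3)*(k^4 - 5*k^3 + 9*k^2 - 7*k + 2) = (k - 3)*(k - 2)*(k^3 - 3*k^2 + 3*k - 1) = (k - 3)*(k - 2)*(k - 1)*(k^2 - 2*k + 1) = (k - 3)*(k - 2)*(k - 1)^2*(k - 1)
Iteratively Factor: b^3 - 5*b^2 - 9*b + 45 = (b - 5)*(b^2 - 9) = (b - 5)*(b + 3)*(b - 3)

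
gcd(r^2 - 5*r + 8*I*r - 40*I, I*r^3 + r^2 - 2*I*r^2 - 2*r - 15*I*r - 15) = r - 5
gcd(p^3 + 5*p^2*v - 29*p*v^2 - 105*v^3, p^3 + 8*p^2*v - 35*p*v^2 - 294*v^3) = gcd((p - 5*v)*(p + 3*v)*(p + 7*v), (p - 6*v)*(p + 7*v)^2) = p + 7*v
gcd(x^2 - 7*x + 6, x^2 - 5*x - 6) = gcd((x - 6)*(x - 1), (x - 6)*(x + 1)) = x - 6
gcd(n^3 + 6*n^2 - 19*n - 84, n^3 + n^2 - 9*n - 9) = n + 3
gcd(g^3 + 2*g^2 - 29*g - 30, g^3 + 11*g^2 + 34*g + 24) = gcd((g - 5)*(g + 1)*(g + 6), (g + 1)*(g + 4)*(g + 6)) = g^2 + 7*g + 6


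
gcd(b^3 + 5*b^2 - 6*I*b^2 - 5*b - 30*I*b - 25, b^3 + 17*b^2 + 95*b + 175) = b + 5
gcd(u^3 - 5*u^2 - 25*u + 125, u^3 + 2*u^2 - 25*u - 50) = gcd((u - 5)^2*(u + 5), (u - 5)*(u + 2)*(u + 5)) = u^2 - 25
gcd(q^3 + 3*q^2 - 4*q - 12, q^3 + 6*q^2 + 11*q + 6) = q^2 + 5*q + 6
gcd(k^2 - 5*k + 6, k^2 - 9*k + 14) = k - 2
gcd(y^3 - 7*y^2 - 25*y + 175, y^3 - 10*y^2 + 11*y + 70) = y^2 - 12*y + 35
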